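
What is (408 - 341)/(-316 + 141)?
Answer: -67/175 ≈ -0.38286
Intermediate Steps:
(408 - 341)/(-316 + 141) = 67/(-175) = 67*(-1/175) = -67/175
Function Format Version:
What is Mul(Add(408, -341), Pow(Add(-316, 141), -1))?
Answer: Rational(-67, 175) ≈ -0.38286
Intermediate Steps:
Mul(Add(408, -341), Pow(Add(-316, 141), -1)) = Mul(67, Pow(-175, -1)) = Mul(67, Rational(-1, 175)) = Rational(-67, 175)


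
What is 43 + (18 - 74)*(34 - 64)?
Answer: 1723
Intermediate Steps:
43 + (18 - 74)*(34 - 64) = 43 - 56*(-30) = 43 + 1680 = 1723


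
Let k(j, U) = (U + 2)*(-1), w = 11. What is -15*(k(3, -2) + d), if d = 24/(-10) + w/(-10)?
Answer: 105/2 ≈ 52.500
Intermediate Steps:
k(j, U) = -2 - U (k(j, U) = (2 + U)*(-1) = -2 - U)
d = -7/2 (d = 24/(-10) + 11/(-10) = 24*(-⅒) + 11*(-⅒) = -12/5 - 11/10 = -7/2 ≈ -3.5000)
-15*(k(3, -2) + d) = -15*((-2 - 1*(-2)) - 7/2) = -15*((-2 + 2) - 7/2) = -15*(0 - 7/2) = -15*(-7/2) = 105/2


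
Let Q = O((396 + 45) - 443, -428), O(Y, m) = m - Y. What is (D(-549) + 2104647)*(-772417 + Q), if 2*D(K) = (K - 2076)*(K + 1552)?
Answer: -1218324389217/2 ≈ -6.0916e+11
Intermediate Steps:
D(K) = (-2076 + K)*(1552 + K)/2 (D(K) = ((K - 2076)*(K + 1552))/2 = ((-2076 + K)*(1552 + K))/2 = (-2076 + K)*(1552 + K)/2)
Q = -426 (Q = -428 - ((396 + 45) - 443) = -428 - (441 - 443) = -428 - 1*(-2) = -428 + 2 = -426)
(D(-549) + 2104647)*(-772417 + Q) = ((-1610976 + (½)*(-549)² - 262*(-549)) + 2104647)*(-772417 - 426) = ((-1610976 + (½)*301401 + 143838) + 2104647)*(-772843) = ((-1610976 + 301401/2 + 143838) + 2104647)*(-772843) = (-2632875/2 + 2104647)*(-772843) = (1576419/2)*(-772843) = -1218324389217/2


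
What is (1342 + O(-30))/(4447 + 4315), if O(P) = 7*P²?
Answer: 3821/4381 ≈ 0.87218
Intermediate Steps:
(1342 + O(-30))/(4447 + 4315) = (1342 + 7*(-30)²)/(4447 + 4315) = (1342 + 7*900)/8762 = (1342 + 6300)*(1/8762) = 7642*(1/8762) = 3821/4381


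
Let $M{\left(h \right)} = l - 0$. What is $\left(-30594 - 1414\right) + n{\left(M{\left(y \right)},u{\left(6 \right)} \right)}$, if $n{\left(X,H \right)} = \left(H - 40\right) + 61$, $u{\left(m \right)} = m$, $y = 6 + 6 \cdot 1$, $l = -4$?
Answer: $-31981$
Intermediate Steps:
$y = 12$ ($y = 6 + 6 = 12$)
$M{\left(h \right)} = -4$ ($M{\left(h \right)} = -4 - 0 = -4 + 0 = -4$)
$n{\left(X,H \right)} = 21 + H$ ($n{\left(X,H \right)} = \left(-40 + H\right) + 61 = 21 + H$)
$\left(-30594 - 1414\right) + n{\left(M{\left(y \right)},u{\left(6 \right)} \right)} = \left(-30594 - 1414\right) + \left(21 + 6\right) = -32008 + 27 = -31981$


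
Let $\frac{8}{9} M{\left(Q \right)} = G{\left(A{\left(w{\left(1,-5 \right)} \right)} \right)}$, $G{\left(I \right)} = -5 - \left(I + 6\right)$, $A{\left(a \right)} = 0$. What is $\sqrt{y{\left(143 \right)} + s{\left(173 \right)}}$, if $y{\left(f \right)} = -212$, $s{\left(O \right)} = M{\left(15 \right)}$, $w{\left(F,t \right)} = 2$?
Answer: $\frac{i \sqrt{3590}}{4} \approx 14.979 i$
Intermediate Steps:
$G{\left(I \right)} = -11 - I$ ($G{\left(I \right)} = -5 - \left(6 + I\right) = -11 - I$)
$M{\left(Q \right)} = - \frac{99}{8}$ ($M{\left(Q \right)} = \frac{9 \left(-11 - 0\right)}{8} = \frac{9 \left(-11 + 0\right)}{8} = \frac{9}{8} \left(-11\right) = - \frac{99}{8}$)
$s{\left(O \right)} = - \frac{99}{8}$
$\sqrt{y{\left(143 \right)} + s{\left(173 \right)}} = \sqrt{-212 - \frac{99}{8}} = \sqrt{- \frac{1795}{8}} = \frac{i \sqrt{3590}}{4}$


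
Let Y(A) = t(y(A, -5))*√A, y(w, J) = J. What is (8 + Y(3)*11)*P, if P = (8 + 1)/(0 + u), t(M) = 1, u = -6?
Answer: -12 - 33*√3/2 ≈ -40.579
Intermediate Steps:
Y(A) = √A (Y(A) = 1*√A = √A)
P = -3/2 (P = (8 + 1)/(0 - 6) = 9/(-6) = 9*(-⅙) = -3/2 ≈ -1.5000)
(8 + Y(3)*11)*P = (8 + √3*11)*(-3/2) = (8 + 11*√3)*(-3/2) = -12 - 33*√3/2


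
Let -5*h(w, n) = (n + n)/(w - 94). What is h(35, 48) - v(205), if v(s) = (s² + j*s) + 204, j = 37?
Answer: -14695034/295 ≈ -49814.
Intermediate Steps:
h(w, n) = -2*n/(5*(-94 + w)) (h(w, n) = -(n + n)/(5*(w - 94)) = -2*n/(5*(-94 + w)))
v(s) = 204 + s² + 37*s (v(s) = (s² + 37*s) + 204 = 204 + s² + 37*s)
h(35, 48) - v(205) = -2*48/(-470 + 5*35) - (204 + 205² + 37*205) = -2*48/(-470 + 175) - (204 + 42025 + 7585) = -2*48/(-295) - 1*49814 = -2*48*(-1/295) - 49814 = 96/295 - 49814 = -14695034/295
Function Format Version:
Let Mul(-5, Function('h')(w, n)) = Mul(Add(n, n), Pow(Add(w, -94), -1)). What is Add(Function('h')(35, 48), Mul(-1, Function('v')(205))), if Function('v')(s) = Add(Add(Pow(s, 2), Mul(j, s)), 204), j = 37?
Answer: Rational(-14695034, 295) ≈ -49814.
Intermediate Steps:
Function('h')(w, n) = Mul(Rational(-2, 5), n, Pow(Add(-94, w), -1)) (Function('h')(w, n) = Mul(Rational(-1, 5), Mul(Add(n, n), Pow(Add(w, -94), -1))) = Mul(Rational(-1, 5), Mul(Mul(2, n), Pow(Add(-94, w), -1))) = Mul(Rational(-1, 5), Mul(2, n, Pow(Add(-94, w), -1))) = Mul(Rational(-2, 5), n, Pow(Add(-94, w), -1)))
Function('v')(s) = Add(204, Pow(s, 2), Mul(37, s)) (Function('v')(s) = Add(Add(Pow(s, 2), Mul(37, s)), 204) = Add(204, Pow(s, 2), Mul(37, s)))
Add(Function('h')(35, 48), Mul(-1, Function('v')(205))) = Add(Mul(-2, 48, Pow(Add(-470, Mul(5, 35)), -1)), Mul(-1, Add(204, Pow(205, 2), Mul(37, 205)))) = Add(Mul(-2, 48, Pow(Add(-470, 175), -1)), Mul(-1, Add(204, 42025, 7585))) = Add(Mul(-2, 48, Pow(-295, -1)), Mul(-1, 49814)) = Add(Mul(-2, 48, Rational(-1, 295)), -49814) = Add(Rational(96, 295), -49814) = Rational(-14695034, 295)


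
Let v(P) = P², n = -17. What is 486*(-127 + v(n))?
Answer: 78732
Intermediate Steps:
486*(-127 + v(n)) = 486*(-127 + (-17)²) = 486*(-127 + 289) = 486*162 = 78732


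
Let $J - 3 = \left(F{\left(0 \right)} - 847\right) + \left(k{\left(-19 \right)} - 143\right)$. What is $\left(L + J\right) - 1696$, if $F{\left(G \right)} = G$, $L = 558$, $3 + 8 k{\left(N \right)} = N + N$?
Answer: $- \frac{17041}{8} \approx -2130.1$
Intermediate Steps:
$k{\left(N \right)} = - \frac{3}{8} + \frac{N}{4}$ ($k{\left(N \right)} = - \frac{3}{8} + \frac{N + N}{8} = - \frac{3}{8} + \frac{2 N}{8} = - \frac{3}{8} + \frac{N}{4}$)
$J = - \frac{7937}{8}$ ($J = 3 + \left(\left(0 - 847\right) + \left(\left(- \frac{3}{8} + \frac{1}{4} \left(-19\right)\right) - 143\right)\right) = 3 - \frac{7961}{8} = - \frac{7937}{8} \approx -992.13$)
$\left(L + J\right) - 1696 = \left(558 - \frac{7937}{8}\right) - 1696 = - \frac{3473}{8} - 1696 = - \frac{17041}{8}$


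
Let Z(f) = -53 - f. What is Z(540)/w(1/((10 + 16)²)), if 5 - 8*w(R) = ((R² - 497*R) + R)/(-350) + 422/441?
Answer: -9560413175040/8143657363 ≈ -1174.0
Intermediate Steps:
w(R) = 1783/3528 - 31*R/175 + R²/2800 (w(R) = 5/8 - (((R² - 497*R) + R)/(-350) + 422/441)/8 = 5/8 - ((R² - 496*R)*(-1/350) + 422*(1/441))/8 = 5/8 - ((-R²/350 + 248*R/175) + 422/441)/8 = 5/8 - (422/441 - R²/350 + 248*R/175)/8 = 5/8 + (-211/1764 - 31*R/175 + R²/2800) = 1783/3528 - 31*R/175 + R²/2800)
Z(540)/w(1/((10 + 16)²)) = (-53 - 1*540)/(1783/3528 - 31/(175*(10 + 16)²) + (1/((10 + 16)²))²/2800) = (-53 - 540)/(1783/3528 - 31/(175*(26²)) + (1/(26²))²/2800) = -593/(1783/3528 - 31/175/676 + (1/676)²/2800) = -593/(1783/3528 - 31/175*1/676 + (1/676)²/2800) = -593/(1783/3528 - 31/118300 + (1/2800)*(1/456976)) = -593/(1783/3528 - 31/118300 + 1/1279532800) = -593/8143657363/16122113280 = -593*16122113280/8143657363 = -9560413175040/8143657363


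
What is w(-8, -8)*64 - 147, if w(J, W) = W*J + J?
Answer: 3437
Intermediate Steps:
w(J, W) = J + J*W (w(J, W) = J*W + J = J + J*W)
w(-8, -8)*64 - 147 = -8*(1 - 8)*64 - 147 = -8*(-7)*64 - 147 = 56*64 - 147 = 3584 - 147 = 3437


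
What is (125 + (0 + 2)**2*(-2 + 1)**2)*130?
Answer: 16770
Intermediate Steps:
(125 + (0 + 2)**2*(-2 + 1)**2)*130 = (125 + 2**2*(-1)**2)*130 = (125 + 4*1)*130 = (125 + 4)*130 = 129*130 = 16770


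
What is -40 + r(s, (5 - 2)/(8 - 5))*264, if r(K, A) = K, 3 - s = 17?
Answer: -3736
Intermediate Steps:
s = -14 (s = 3 - 1*17 = 3 - 17 = -14)
-40 + r(s, (5 - 2)/(8 - 5))*264 = -40 - 14*264 = -40 - 3696 = -3736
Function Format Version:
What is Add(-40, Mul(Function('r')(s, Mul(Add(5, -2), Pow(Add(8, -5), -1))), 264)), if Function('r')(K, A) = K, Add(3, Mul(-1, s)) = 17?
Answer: -3736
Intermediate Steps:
s = -14 (s = Add(3, Mul(-1, 17)) = Add(3, -17) = -14)
Add(-40, Mul(Function('r')(s, Mul(Add(5, -2), Pow(Add(8, -5), -1))), 264)) = Add(-40, Mul(-14, 264)) = Add(-40, -3696) = -3736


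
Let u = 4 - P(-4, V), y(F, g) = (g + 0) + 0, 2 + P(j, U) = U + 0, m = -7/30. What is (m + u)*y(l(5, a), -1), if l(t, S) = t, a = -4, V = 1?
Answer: -143/30 ≈ -4.7667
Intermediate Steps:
m = -7/30 (m = -7*1/30 = -7/30 ≈ -0.23333)
P(j, U) = -2 + U (P(j, U) = -2 + (U + 0) = -2 + U)
y(F, g) = g (y(F, g) = g + 0 = g)
u = 5 (u = 4 - (-2 + 1) = 4 - 1*(-1) = 4 + 1 = 5)
(m + u)*y(l(5, a), -1) = (-7/30 + 5)*(-1) = (143/30)*(-1) = -143/30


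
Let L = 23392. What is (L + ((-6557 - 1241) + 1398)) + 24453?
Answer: 41445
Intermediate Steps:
(L + ((-6557 - 1241) + 1398)) + 24453 = (23392 + ((-6557 - 1241) + 1398)) + 24453 = (23392 + (-7798 + 1398)) + 24453 = (23392 - 6400) + 24453 = 16992 + 24453 = 41445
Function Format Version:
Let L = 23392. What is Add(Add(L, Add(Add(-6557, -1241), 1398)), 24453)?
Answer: 41445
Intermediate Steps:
Add(Add(L, Add(Add(-6557, -1241), 1398)), 24453) = Add(Add(23392, Add(Add(-6557, -1241), 1398)), 24453) = Add(Add(23392, Add(-7798, 1398)), 24453) = Add(Add(23392, -6400), 24453) = Add(16992, 24453) = 41445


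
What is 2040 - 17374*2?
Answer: -32708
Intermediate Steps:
2040 - 17374*2 = 2040 - 34748 = -32708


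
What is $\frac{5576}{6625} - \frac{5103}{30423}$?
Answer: $\frac{45277091}{67184125} \approx 0.67393$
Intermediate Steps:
$\frac{5576}{6625} - \frac{5103}{30423} = 5576 \cdot \frac{1}{6625} - \frac{1701}{10141} = \frac{5576}{6625} - \frac{1701}{10141} = \frac{45277091}{67184125}$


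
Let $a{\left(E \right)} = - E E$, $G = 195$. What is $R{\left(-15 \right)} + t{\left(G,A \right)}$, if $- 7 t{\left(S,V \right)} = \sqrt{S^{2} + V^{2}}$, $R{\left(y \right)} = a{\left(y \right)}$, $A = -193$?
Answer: $-225 - \frac{\sqrt{75274}}{7} \approx -264.19$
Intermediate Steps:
$a{\left(E \right)} = - E^{2}$
$R{\left(y \right)} = - y^{2}$
$t{\left(S,V \right)} = - \frac{\sqrt{S^{2} + V^{2}}}{7}$
$R{\left(-15 \right)} + t{\left(G,A \right)} = - \left(-15\right)^{2} - \frac{\sqrt{195^{2} + \left(-193\right)^{2}}}{7} = \left(-1\right) 225 - \frac{\sqrt{38025 + 37249}}{7} = -225 - \frac{\sqrt{75274}}{7}$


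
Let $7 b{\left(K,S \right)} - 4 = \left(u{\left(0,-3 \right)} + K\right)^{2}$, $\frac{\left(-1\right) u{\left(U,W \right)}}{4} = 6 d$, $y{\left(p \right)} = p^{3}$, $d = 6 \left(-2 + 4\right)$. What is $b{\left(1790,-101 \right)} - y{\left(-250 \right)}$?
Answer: $\frac{111631008}{7} \approx 1.5947 \cdot 10^{7}$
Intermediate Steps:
$d = 12$ ($d = 6 \cdot 2 = 12$)
$u{\left(U,W \right)} = -288$ ($u{\left(U,W \right)} = - 4 \cdot 6 \cdot 12 = \left(-4\right) 72 = -288$)
$b{\left(K,S \right)} = \frac{4}{7} + \frac{\left(-288 + K\right)^{2}}{7}$
$b{\left(1790,-101 \right)} - y{\left(-250 \right)} = \left(\frac{4}{7} + \frac{\left(-288 + 1790\right)^{2}}{7}\right) - \left(-250\right)^{3} = \left(\frac{4}{7} + \frac{1502^{2}}{7}\right) - -15625000 = \left(\frac{4}{7} + \frac{1}{7} \cdot 2256004\right) + 15625000 = \left(\frac{4}{7} + \frac{2256004}{7}\right) + 15625000 = \frac{2256008}{7} + 15625000 = \frac{111631008}{7}$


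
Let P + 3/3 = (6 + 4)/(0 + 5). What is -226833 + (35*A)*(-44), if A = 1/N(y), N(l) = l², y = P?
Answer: -228373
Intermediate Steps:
P = 1 (P = -1 + (6 + 4)/(0 + 5) = -1 + 10/5 = -1 + 10*(⅕) = -1 + 2 = 1)
y = 1
A = 1 (A = 1/(1²) = 1/1 = 1)
-226833 + (35*A)*(-44) = -226833 + (35*1)*(-44) = -226833 + 35*(-44) = -226833 - 1540 = -228373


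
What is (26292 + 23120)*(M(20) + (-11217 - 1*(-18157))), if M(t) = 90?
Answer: 347366360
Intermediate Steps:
(26292 + 23120)*(M(20) + (-11217 - 1*(-18157))) = (26292 + 23120)*(90 + (-11217 - 1*(-18157))) = 49412*(90 + (-11217 + 18157)) = 49412*(90 + 6940) = 49412*7030 = 347366360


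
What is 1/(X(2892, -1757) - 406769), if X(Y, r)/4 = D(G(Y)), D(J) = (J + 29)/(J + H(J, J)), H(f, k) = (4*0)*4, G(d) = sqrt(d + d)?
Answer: -294091095/119625964255993 - 29*sqrt(1446)/119625964255993 ≈ -2.4584e-6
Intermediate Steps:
G(d) = sqrt(2)*sqrt(d) (G(d) = sqrt(2*d) = sqrt(2)*sqrt(d))
H(f, k) = 0 (H(f, k) = 0*4 = 0)
D(J) = (29 + J)/J (D(J) = (J + 29)/(J + 0) = (29 + J)/J)
X(Y, r) = 2*sqrt(2)*(29 + sqrt(2)*sqrt(Y))/sqrt(Y) (X(Y, r) = 4*((29 + sqrt(2)*sqrt(Y))/((sqrt(2)*sqrt(Y)))) = 4*((sqrt(2)/(2*sqrt(Y)))*(29 + sqrt(2)*sqrt(Y))) = 4*(sqrt(2)*(29 + sqrt(2)*sqrt(Y))/(2*sqrt(Y))) = 2*sqrt(2)*(29 + sqrt(2)*sqrt(Y))/sqrt(Y))
1/(X(2892, -1757) - 406769) = 1/((4 + 58*sqrt(2)/sqrt(2892)) - 406769) = 1/((4 + 58*sqrt(2)*(sqrt(723)/1446)) - 406769) = 1/((4 + 29*sqrt(1446)/723) - 406769) = 1/(-406765 + 29*sqrt(1446)/723)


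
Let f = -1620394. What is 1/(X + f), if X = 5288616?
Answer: 1/3668222 ≈ 2.7261e-7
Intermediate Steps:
1/(X + f) = 1/(5288616 - 1620394) = 1/3668222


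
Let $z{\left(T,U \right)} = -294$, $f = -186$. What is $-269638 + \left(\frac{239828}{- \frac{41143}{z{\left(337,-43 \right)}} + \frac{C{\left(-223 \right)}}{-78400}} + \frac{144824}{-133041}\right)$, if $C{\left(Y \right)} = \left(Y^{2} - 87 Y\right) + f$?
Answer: $- \frac{72863489763110386}{271965472143} \approx -2.6791 \cdot 10^{5}$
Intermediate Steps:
$C{\left(Y \right)} = -186 + Y^{2} - 87 Y$ ($C{\left(Y \right)} = \left(Y^{2} - 87 Y\right) - 186 = -186 + Y^{2} - 87 Y$)
$-269638 + \left(\frac{239828}{- \frac{41143}{z{\left(337,-43 \right)}} + \frac{C{\left(-223 \right)}}{-78400}} + \frac{144824}{-133041}\right) = -269638 + \left(\frac{239828}{- \frac{41143}{-294} + \frac{-186 + \left(-223\right)^{2} - -19401}{-78400}} + \frac{144824}{-133041}\right) = -269638 + \left(\frac{239828}{\left(-41143\right) \left(- \frac{1}{294}\right) + \left(-186 + 49729 + 19401\right) \left(- \frac{1}{78400}\right)} + 144824 \left(- \frac{1}{133041}\right)\right) = -269638 - \left(\frac{144824}{133041} - \frac{239828}{\frac{41143}{294} + 68944 \left(- \frac{1}{78400}\right)}\right) = -269638 - \left(\frac{144824}{133041} - \frac{239828}{\frac{41143}{294} - \frac{4309}{4900}}\right) = -269638 - \left(\frac{144824}{133041} - \frac{239828}{\frac{2044223}{14700}}\right) = -269638 + \left(239828 \cdot \frac{14700}{2044223} - \frac{144824}{133041}\right) = -269638 + \left(\frac{3525471600}{2044223} - \frac{144824}{133041}\right) = -269638 + \frac{468736214583848}{271965472143} = - \frac{72863489763110386}{271965472143}$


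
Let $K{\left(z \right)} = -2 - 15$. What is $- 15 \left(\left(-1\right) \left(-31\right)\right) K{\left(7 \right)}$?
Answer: $7905$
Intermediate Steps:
$K{\left(z \right)} = -17$ ($K{\left(z \right)} = -2 - 15 = -17$)
$- 15 \left(\left(-1\right) \left(-31\right)\right) K{\left(7 \right)} = - 15 \left(\left(-1\right) \left(-31\right)\right) \left(-17\right) = \left(-15\right) 31 \left(-17\right) = \left(-465\right) \left(-17\right) = 7905$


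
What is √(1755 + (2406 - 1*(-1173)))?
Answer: √5334 ≈ 73.034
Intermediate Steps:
√(1755 + (2406 - 1*(-1173))) = √(1755 + (2406 + 1173)) = √(1755 + 3579) = √5334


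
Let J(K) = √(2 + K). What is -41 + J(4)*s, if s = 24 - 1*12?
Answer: -41 + 12*√6 ≈ -11.606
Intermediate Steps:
s = 12 (s = 24 - 12 = 12)
-41 + J(4)*s = -41 + √(2 + 4)*12 = -41 + √6*12 = -41 + 12*√6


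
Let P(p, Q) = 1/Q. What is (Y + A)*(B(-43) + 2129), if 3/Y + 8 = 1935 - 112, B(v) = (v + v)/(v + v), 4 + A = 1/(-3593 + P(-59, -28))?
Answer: -6912004354/811547 ≈ -8517.1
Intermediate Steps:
A = -402448/100605 (A = -4 + 1/(-3593 + 1/(-28)) = -4 + 1/(-3593 - 1/28) = -4 + 1/(-100605/28) = -4 - 28/100605 = -402448/100605 ≈ -4.0003)
B(v) = 1 (B(v) = (2*v)/((2*v)) = (2*v)*(1/(2*v)) = 1)
Y = 1/605 (Y = 3/(-8 + (1935 - 112)) = 3/(-8 + 1823) = 3/1815 = 3*(1/1815) = 1/605 ≈ 0.0016529)
(Y + A)*(B(-43) + 2129) = (1/605 - 402448/100605)*(1 + 2129) = -48676087/12173205*2130 = -6912004354/811547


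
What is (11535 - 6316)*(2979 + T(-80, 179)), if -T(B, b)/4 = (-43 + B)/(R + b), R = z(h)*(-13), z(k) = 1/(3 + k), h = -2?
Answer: 1291718157/83 ≈ 1.5563e+7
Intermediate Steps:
R = -13 (R = -13/(3 - 2) = -13/1 = 1*(-13) = -13)
T(B, b) = -4*(-43 + B)/(-13 + b)
(11535 - 6316)*(2979 + T(-80, 179)) = (11535 - 6316)*(2979 + 4*(43 - 1*(-80))/(-13 + 179)) = 5219*(2979 + 4*(43 + 80)/166) = 5219*(2979 + 4*(1/166)*123) = 5219*(2979 + 246/83) = 5219*(247503/83) = 1291718157/83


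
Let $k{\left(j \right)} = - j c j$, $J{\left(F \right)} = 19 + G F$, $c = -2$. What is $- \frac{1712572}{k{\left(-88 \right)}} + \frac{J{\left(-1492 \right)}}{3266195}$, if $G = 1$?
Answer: $- \frac{1398404229341}{12646707040} \approx -110.57$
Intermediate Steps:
$J{\left(F \right)} = 19 + F$ ($J{\left(F \right)} = 19 + 1 F = 19 + F$)
$k{\left(j \right)} = 2 j^{2}$ ($k{\left(j \right)} = - j \left(-2\right) j = 2 j j = 2 j^{2}$)
$- \frac{1712572}{k{\left(-88 \right)}} + \frac{J{\left(-1492 \right)}}{3266195} = - \frac{1712572}{2 \left(-88\right)^{2}} + \frac{19 - 1492}{3266195} = - \frac{1712572}{2 \cdot 7744} - \frac{1473}{3266195} = - \frac{1712572}{15488} - \frac{1473}{3266195} = \left(-1712572\right) \frac{1}{15488} - \frac{1473}{3266195} = - \frac{428143}{3872} - \frac{1473}{3266195} = - \frac{1398404229341}{12646707040}$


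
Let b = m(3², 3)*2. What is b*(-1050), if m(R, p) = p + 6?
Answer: -18900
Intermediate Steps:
m(R, p) = 6 + p
b = 18 (b = (6 + 3)*2 = 9*2 = 18)
b*(-1050) = 18*(-1050) = -18900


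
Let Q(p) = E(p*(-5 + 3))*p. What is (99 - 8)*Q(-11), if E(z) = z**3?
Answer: -10658648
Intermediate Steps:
Q(p) = -8*p**4 (Q(p) = (p*(-5 + 3))**3*p = (p*(-2))**3*p = (-2*p)**3*p = (-8*p**3)*p = -8*p**4)
(99 - 8)*Q(-11) = (99 - 8)*(-8*(-11)**4) = 91*(-8*14641) = 91*(-117128) = -10658648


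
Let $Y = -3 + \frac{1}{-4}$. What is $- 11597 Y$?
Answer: $\frac{150761}{4} \approx 37690.0$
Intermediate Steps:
$Y = - \frac{13}{4}$ ($Y = -3 - \frac{1}{4} = - \frac{13}{4} \approx -3.25$)
$- 11597 Y = \left(-11597\right) \left(- \frac{13}{4}\right) = \frac{150761}{4}$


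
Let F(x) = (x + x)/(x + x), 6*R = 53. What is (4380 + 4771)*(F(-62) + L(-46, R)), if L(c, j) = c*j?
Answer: -11127616/3 ≈ -3.7092e+6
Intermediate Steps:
R = 53/6 (R = (1/6)*53 = 53/6 ≈ 8.8333)
F(x) = 1 (F(x) = (2*x)/((2*x)) = (2*x)*(1/(2*x)) = 1)
(4380 + 4771)*(F(-62) + L(-46, R)) = (4380 + 4771)*(1 - 46*53/6) = 9151*(1 - 1219/3) = 9151*(-1216/3) = -11127616/3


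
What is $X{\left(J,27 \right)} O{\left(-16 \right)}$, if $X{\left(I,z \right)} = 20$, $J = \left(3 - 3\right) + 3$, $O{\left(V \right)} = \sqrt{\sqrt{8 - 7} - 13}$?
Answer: $40 i \sqrt{3} \approx 69.282 i$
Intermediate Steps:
$O{\left(V \right)} = 2 i \sqrt{3}$ ($O{\left(V \right)} = \sqrt{\sqrt{1} - 13} = \sqrt{1 - 13} = \sqrt{-12} = 2 i \sqrt{3}$)
$J = 3$ ($J = 0 + 3 = 3$)
$X{\left(J,27 \right)} O{\left(-16 \right)} = 20 \cdot 2 i \sqrt{3} = 40 i \sqrt{3}$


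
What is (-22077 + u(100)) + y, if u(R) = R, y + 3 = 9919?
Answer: -12061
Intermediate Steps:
y = 9916 (y = -3 + 9919 = 9916)
(-22077 + u(100)) + y = (-22077 + 100) + 9916 = -21977 + 9916 = -12061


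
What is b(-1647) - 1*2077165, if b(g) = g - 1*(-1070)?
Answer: -2077742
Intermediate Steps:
b(g) = 1070 + g (b(g) = g + 1070 = 1070 + g)
b(-1647) - 1*2077165 = (1070 - 1647) - 1*2077165 = -577 - 2077165 = -2077742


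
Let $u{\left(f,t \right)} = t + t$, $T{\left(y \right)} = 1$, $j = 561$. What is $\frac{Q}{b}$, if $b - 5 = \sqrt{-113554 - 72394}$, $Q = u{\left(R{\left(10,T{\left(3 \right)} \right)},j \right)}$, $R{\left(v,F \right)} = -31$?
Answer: $\frac{1870}{61991} - \frac{748 i \sqrt{46487}}{61991} \approx 0.030166 - 2.6016 i$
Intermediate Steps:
$u{\left(f,t \right)} = 2 t$
$Q = 1122$ ($Q = 2 \cdot 561 = 1122$)
$b = 5 + 2 i \sqrt{46487}$ ($b = 5 + \sqrt{-113554 - 72394} = 5 + \sqrt{-185948} = 5 + 2 i \sqrt{46487} \approx 5.0 + 431.22 i$)
$\frac{Q}{b} = \frac{1122}{5 + 2 i \sqrt{46487}}$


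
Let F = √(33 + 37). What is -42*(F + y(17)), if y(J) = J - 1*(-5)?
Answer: -924 - 42*√70 ≈ -1275.4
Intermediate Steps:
F = √70 ≈ 8.3666
y(J) = 5 + J (y(J) = J + 5 = 5 + J)
-42*(F + y(17)) = -42*(√70 + (5 + 17)) = -42*(√70 + 22) = -42*(22 + √70) = -924 - 42*√70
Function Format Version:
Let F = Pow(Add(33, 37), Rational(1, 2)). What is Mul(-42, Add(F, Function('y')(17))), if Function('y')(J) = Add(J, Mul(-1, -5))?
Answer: Add(-924, Mul(-42, Pow(70, Rational(1, 2)))) ≈ -1275.4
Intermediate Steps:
F = Pow(70, Rational(1, 2)) ≈ 8.3666
Function('y')(J) = Add(5, J) (Function('y')(J) = Add(J, 5) = Add(5, J))
Mul(-42, Add(F, Function('y')(17))) = Mul(-42, Add(Pow(70, Rational(1, 2)), Add(5, 17))) = Mul(-42, Add(Pow(70, Rational(1, 2)), 22)) = Mul(-42, Add(22, Pow(70, Rational(1, 2)))) = Add(-924, Mul(-42, Pow(70, Rational(1, 2))))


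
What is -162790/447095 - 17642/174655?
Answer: -7263947488/15617475445 ≈ -0.46512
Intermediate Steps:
-162790/447095 - 17642/174655 = -162790*1/447095 - 17642*1/174655 = -32558/89419 - 17642/174655 = -7263947488/15617475445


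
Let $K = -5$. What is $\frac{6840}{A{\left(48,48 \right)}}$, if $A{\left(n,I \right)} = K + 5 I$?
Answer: $\frac{1368}{47} \approx 29.106$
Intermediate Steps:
$A{\left(n,I \right)} = -5 + 5 I$
$\frac{6840}{A{\left(48,48 \right)}} = \frac{6840}{-5 + 5 \cdot 48} = \frac{6840}{-5 + 240} = \frac{6840}{235} = 6840 \cdot \frac{1}{235} = \frac{1368}{47}$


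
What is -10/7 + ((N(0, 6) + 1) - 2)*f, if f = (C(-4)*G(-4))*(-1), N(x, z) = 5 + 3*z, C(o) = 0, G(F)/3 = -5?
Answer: -10/7 ≈ -1.4286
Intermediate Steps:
G(F) = -15 (G(F) = 3*(-5) = -15)
f = 0 (f = (0*(-15))*(-1) = 0*(-1) = 0)
-10/7 + ((N(0, 6) + 1) - 2)*f = -10/7 + (((5 + 3*6) + 1) - 2)*0 = -10*⅐ + (((5 + 18) + 1) - 2)*0 = -10/7 + ((23 + 1) - 2)*0 = -10/7 + (24 - 2)*0 = -10/7 + 22*0 = -10/7 + 0 = -10/7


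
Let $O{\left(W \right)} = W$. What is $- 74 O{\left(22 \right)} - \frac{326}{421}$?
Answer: $- \frac{685714}{421} \approx -1628.8$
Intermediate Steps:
$- 74 O{\left(22 \right)} - \frac{326}{421} = \left(-74\right) 22 - \frac{326}{421} = -1628 - \frac{326}{421} = - \frac{685714}{421}$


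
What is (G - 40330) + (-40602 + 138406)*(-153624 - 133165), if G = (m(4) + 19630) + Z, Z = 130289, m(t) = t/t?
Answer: -28049001766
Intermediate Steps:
m(t) = 1
G = 149920 (G = (1 + 19630) + 130289 = 19631 + 130289 = 149920)
(G - 40330) + (-40602 + 138406)*(-153624 - 133165) = (149920 - 40330) + (-40602 + 138406)*(-153624 - 133165) = 109590 + 97804*(-286789) = 109590 - 28049111356 = -28049001766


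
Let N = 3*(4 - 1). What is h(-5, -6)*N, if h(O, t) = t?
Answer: -54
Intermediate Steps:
N = 9 (N = 3*3 = 9)
h(-5, -6)*N = -6*9 = -54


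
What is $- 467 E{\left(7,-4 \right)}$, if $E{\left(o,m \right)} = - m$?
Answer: $-1868$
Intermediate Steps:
$- 467 E{\left(7,-4 \right)} = - 467 \left(\left(-1\right) \left(-4\right)\right) = \left(-467\right) 4 = -1868$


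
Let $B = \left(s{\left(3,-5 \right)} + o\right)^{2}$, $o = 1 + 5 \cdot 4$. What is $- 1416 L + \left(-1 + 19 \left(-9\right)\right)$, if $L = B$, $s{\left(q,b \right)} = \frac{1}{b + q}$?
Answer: $-595246$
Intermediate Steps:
$o = 21$ ($o = 1 + 20 = 21$)
$B = \frac{1681}{4}$ ($B = \left(\frac{1}{-5 + 3} + 21\right)^{2} = \left(\frac{1}{-2} + 21\right)^{2} = \left(- \frac{1}{2} + 21\right)^{2} = \left(\frac{41}{2}\right)^{2} = \frac{1681}{4} \approx 420.25$)
$L = \frac{1681}{4} \approx 420.25$
$- 1416 L + \left(-1 + 19 \left(-9\right)\right) = \left(-1416\right) \frac{1681}{4} + \left(-1 + 19 \left(-9\right)\right) = -595074 - 172 = -595246$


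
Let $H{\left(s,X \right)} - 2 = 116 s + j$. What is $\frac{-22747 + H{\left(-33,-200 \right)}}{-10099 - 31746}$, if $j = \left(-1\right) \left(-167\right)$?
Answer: $\frac{26406}{41845} \approx 0.63104$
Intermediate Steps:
$j = 167$
$H{\left(s,X \right)} = 169 + 116 s$ ($H{\left(s,X \right)} = 2 + \left(116 s + 167\right) = 2 + \left(167 + 116 s\right) = 169 + 116 s$)
$\frac{-22747 + H{\left(-33,-200 \right)}}{-10099 - 31746} = \frac{-22747 + \left(169 + 116 \left(-33\right)\right)}{-10099 - 31746} = \frac{-22747 + \left(169 - 3828\right)}{-41845} = \left(-22747 - 3659\right) \left(- \frac{1}{41845}\right) = \left(-26406\right) \left(- \frac{1}{41845}\right) = \frac{26406}{41845}$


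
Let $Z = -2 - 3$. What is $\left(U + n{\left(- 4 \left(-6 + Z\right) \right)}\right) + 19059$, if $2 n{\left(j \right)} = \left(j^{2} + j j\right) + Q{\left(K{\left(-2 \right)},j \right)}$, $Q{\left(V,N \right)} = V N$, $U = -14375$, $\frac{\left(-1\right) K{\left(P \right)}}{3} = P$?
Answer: $6752$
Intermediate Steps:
$Z = -5$
$K{\left(P \right)} = - 3 P$
$Q{\left(V,N \right)} = N V$
$n{\left(j \right)} = j^{2} + 3 j$ ($n{\left(j \right)} = \frac{\left(j^{2} + j j\right) + j \left(\left(-3\right) \left(-2\right)\right)}{2} = \frac{\left(j^{2} + j^{2}\right) + j 6}{2} = \frac{2 j^{2} + 6 j}{2} = j^{2} + 3 j$)
$\left(U + n{\left(- 4 \left(-6 + Z\right) \right)}\right) + 19059 = \left(-14375 + - 4 \left(-6 - 5\right) \left(3 - 4 \left(-6 - 5\right)\right)\right) + 19059 = \left(-14375 + \left(-4\right) \left(-11\right) \left(3 - -44\right)\right) + 19059 = \left(-14375 + 44 \left(3 + 44\right)\right) + 19059 = \left(-14375 + 44 \cdot 47\right) + 19059 = \left(-14375 + 2068\right) + 19059 = -12307 + 19059 = 6752$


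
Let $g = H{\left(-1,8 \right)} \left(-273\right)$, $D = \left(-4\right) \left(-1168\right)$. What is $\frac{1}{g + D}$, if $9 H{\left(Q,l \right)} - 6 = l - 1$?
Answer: $\frac{3}{12833} \approx 0.00023377$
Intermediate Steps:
$H{\left(Q,l \right)} = \frac{5}{9} + \frac{l}{9}$ ($H{\left(Q,l \right)} = \frac{2}{3} + \frac{l - 1}{9} = \frac{2}{3} + \frac{-1 + l}{9} = \frac{2}{3} + \left(- \frac{1}{9} + \frac{l}{9}\right) = \frac{5}{9} + \frac{l}{9}$)
$D = 4672$
$g = - \frac{1183}{3}$ ($g = \left(\frac{5}{9} + \frac{1}{9} \cdot 8\right) \left(-273\right) = \left(\frac{5}{9} + \frac{8}{9}\right) \left(-273\right) = \frac{13}{9} \left(-273\right) = - \frac{1183}{3} \approx -394.33$)
$\frac{1}{g + D} = \frac{1}{- \frac{1183}{3} + 4672} = \frac{1}{\frac{12833}{3}} = \frac{3}{12833}$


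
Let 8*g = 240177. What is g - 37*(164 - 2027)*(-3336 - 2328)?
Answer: -3123161295/8 ≈ -3.9039e+8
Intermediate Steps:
g = 240177/8 (g = (⅛)*240177 = 240177/8 ≈ 30022.)
g - 37*(164 - 2027)*(-3336 - 2328) = 240177/8 - 37*(164 - 2027)*(-3336 - 2328) = 240177/8 - 37*(-1863*(-5664)) = 240177/8 - 37*10552032 = 240177/8 - 1*390425184 = 240177/8 - 390425184 = -3123161295/8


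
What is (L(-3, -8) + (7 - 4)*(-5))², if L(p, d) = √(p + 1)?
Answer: (-15 + I*√2)² ≈ 223.0 - 42.426*I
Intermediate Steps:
L(p, d) = √(1 + p)
(L(-3, -8) + (7 - 4)*(-5))² = (√(1 - 3) + (7 - 4)*(-5))² = (√(-2) + 3*(-5))² = (I*√2 - 15)² = (-15 + I*√2)²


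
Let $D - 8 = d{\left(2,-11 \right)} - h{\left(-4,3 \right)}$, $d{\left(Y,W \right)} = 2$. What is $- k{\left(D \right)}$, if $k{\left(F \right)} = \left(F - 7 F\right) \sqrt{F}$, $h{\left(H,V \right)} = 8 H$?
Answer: $252 \sqrt{42} \approx 1633.1$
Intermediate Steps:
$D = 42$ ($D = 8 - \left(-2 + 8 \left(-4\right)\right) = 8 + \left(2 - -32\right) = 8 + \left(2 + 32\right) = 8 + 34 = 42$)
$k{\left(F \right)} = - 6 F^{\frac{3}{2}}$ ($k{\left(F \right)} = - 6 F \sqrt{F} = - 6 F^{\frac{3}{2}}$)
$- k{\left(D \right)} = - \left(-6\right) 42^{\frac{3}{2}} = - \left(-6\right) 42 \sqrt{42} = - \left(-252\right) \sqrt{42} = 252 \sqrt{42}$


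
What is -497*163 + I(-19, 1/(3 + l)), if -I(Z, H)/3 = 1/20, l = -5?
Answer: -1620223/20 ≈ -81011.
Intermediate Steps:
I(Z, H) = -3/20
-497*163 + I(-19, 1/(3 + l)) = -497*163 - 3/20 = -81011 - 3/20 = -1620223/20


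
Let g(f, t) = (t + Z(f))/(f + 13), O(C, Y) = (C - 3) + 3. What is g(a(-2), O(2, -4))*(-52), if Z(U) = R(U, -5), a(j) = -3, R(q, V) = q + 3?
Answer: -52/5 ≈ -10.400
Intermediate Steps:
R(q, V) = 3 + q
Z(U) = 3 + U
O(C, Y) = C (O(C, Y) = (-3 + C) + 3 = C)
g(f, t) = (3 + f + t)/(13 + f) (g(f, t) = (t + (3 + f))/(f + 13) = (3 + f + t)/(13 + f))
g(a(-2), O(2, -4))*(-52) = ((3 - 3 + 2)/(13 - 3))*(-52) = (2/10)*(-52) = ((1/10)*2)*(-52) = (1/5)*(-52) = -52/5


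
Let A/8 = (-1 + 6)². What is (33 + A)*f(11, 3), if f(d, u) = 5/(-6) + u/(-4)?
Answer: -4427/12 ≈ -368.92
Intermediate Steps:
f(d, u) = -⅚ - u/4 (f(d, u) = 5*(-⅙) + u*(-¼) = -⅚ - u/4)
A = 200 (A = 8*(-1 + 6)² = 8*5² = 8*25 = 200)
(33 + A)*f(11, 3) = (33 + 200)*(-⅚ - ¼*3) = 233*(-⅚ - ¾) = 233*(-19/12) = -4427/12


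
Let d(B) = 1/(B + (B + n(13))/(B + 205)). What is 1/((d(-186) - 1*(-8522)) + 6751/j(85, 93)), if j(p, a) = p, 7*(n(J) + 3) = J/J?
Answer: 443020/3810600391 ≈ 0.00011626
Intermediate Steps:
n(J) = -20/7 (n(J) = -3 + (J/J)/7 = -3 + (1/7)*1 = -3 + 1/7 = -20/7)
d(B) = 1/(B + (-20/7 + B)/(205 + B)) (d(B) = 1/(B + (B - 20/7)/(B + 205)) = 1/(B + (-20/7 + B)/(205 + B)))
1/((d(-186) - 1*(-8522)) + 6751/j(85, 93)) = 1/((7*(205 - 186)/(-20 + 7*(-186)**2 + 1442*(-186)) - 1*(-8522)) + 6751/85) = 1/((7*19/(-20 + 7*34596 - 268212) + 8522) + 6751*(1/85)) = 1/((7*19/(-20 + 242172 - 268212) + 8522) + 6751/85) = 1/((7*19/(-26060) + 8522) + 6751/85) = 1/((7*(-1/26060)*19 + 8522) + 6751/85) = 1/((-133/26060 + 8522) + 6751/85) = 1/(222083187/26060 + 6751/85) = 1/(3810600391/443020) = 443020/3810600391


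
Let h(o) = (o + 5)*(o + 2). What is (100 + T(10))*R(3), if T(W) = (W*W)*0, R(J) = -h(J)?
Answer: -4000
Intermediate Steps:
h(o) = (2 + o)*(5 + o) (h(o) = (5 + o)*(2 + o) = (2 + o)*(5 + o))
R(J) = -10 - J² - 7*J (R(J) = -(10 + J² + 7*J) = -10 - J² - 7*J)
T(W) = 0 (T(W) = W²*0 = 0)
(100 + T(10))*R(3) = (100 + 0)*(-10 - 1*3² - 7*3) = 100*(-10 - 1*9 - 21) = 100*(-10 - 9 - 21) = 100*(-40) = -4000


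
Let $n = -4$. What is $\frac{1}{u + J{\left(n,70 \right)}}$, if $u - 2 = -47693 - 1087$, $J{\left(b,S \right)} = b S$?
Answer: $- \frac{1}{49058} \approx -2.0384 \cdot 10^{-5}$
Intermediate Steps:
$J{\left(b,S \right)} = S b$
$u = -48778$ ($u = 2 - 48780 = -48778$)
$\frac{1}{u + J{\left(n,70 \right)}} = \frac{1}{-48778 + 70 \left(-4\right)} = \frac{1}{-48778 - 280} = \frac{1}{-49058} = - \frac{1}{49058}$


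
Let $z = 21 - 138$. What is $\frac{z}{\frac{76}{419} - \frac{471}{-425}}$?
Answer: $- \frac{20834775}{229649} \approx -90.724$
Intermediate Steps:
$z = -117$
$\frac{z}{\frac{76}{419} - \frac{471}{-425}} = - \frac{117}{\frac{76}{419} - \frac{471}{-425}} = - \frac{117}{76 \cdot \frac{1}{419} - - \frac{471}{425}} = - \frac{117}{\frac{76}{419} + \frac{471}{425}} = - \frac{117}{\frac{229649}{178075}} = \left(-117\right) \frac{178075}{229649} = - \frac{20834775}{229649}$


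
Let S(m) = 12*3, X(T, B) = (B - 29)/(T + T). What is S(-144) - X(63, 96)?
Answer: 4469/126 ≈ 35.468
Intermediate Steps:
X(T, B) = (-29 + B)/(2*T) (X(T, B) = (-29 + B)/((2*T)) = (-29 + B)*(1/(2*T)) = (-29 + B)/(2*T))
S(m) = 36
S(-144) - X(63, 96) = 36 - (-29 + 96)/(2*63) = 36 - 67/(2*63) = 36 - 1*67/126 = 36 - 67/126 = 4469/126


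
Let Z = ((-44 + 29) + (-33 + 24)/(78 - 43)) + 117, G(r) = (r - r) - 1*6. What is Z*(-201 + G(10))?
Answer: -737127/35 ≈ -21061.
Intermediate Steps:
G(r) = -6 (G(r) = 0 - 6 = -6)
Z = 3561/35 (Z = (-15 - 9/35) + 117 = -534/35 + 117 = 3561/35 ≈ 101.74)
Z*(-201 + G(10)) = 3561*(-201 - 6)/35 = (3561/35)*(-207) = -737127/35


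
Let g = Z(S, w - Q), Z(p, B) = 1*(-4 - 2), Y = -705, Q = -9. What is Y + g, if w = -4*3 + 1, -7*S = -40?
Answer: -711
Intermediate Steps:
S = 40/7 (S = -⅐*(-40) = 40/7 ≈ 5.7143)
w = -11 (w = -12 + 1 = -11)
Z(p, B) = -6 (Z(p, B) = 1*(-6) = -6)
g = -6
Y + g = -705 - 6 = -711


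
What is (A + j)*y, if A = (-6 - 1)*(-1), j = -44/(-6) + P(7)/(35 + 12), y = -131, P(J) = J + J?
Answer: -270253/141 ≈ -1916.7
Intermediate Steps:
P(J) = 2*J
j = 1076/141 (j = -44/(-6) + (2*7)/(35 + 12) = -44*(-1/6) + 14/47 = 22/3 + 14*(1/47) = 22/3 + 14/47 = 1076/141 ≈ 7.6312)
A = 7 (A = -7*(-1) = 7)
(A + j)*y = (7 + 1076/141)*(-131) = (2063/141)*(-131) = -270253/141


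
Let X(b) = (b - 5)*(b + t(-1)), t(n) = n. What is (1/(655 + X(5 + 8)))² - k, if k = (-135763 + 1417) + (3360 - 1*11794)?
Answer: 80528062781/564001 ≈ 1.4278e+5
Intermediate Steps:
X(b) = (-1 + b)*(-5 + b) (X(b) = (b - 5)*(b - 1) = (-5 + b)*(-1 + b) = (-1 + b)*(-5 + b))
k = -142780 (k = -134346 + (3360 - 11794) = -134346 - 8434 = -142780)
(1/(655 + X(5 + 8)))² - k = (1/(655 + (5 + (5 + 8)² - 6*(5 + 8))))² - 1*(-142780) = (1/(655 + (5 + 13² - 6*13)))² + 142780 = (1/(655 + (5 + 169 - 78)))² + 142780 = (1/(655 + 96))² + 142780 = (1/751)² + 142780 = 1/564001 + 142780 = 80528062781/564001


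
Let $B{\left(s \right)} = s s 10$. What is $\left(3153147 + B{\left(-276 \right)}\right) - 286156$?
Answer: $3628751$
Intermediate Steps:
$B{\left(s \right)} = 10 s^{2}$ ($B{\left(s \right)} = s^{2} \cdot 10 = 10 s^{2}$)
$\left(3153147 + B{\left(-276 \right)}\right) - 286156 = \left(3153147 + 10 \left(-276\right)^{2}\right) - 286156 = \left(3153147 + 10 \cdot 76176\right) - 286156 = \left(3153147 + 761760\right) - 286156 = 3914907 - 286156 = 3628751$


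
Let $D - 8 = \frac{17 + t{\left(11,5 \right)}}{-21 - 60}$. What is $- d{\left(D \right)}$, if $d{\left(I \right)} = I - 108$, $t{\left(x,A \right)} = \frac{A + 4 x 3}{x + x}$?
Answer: $\frac{178711}{1782} \approx 100.29$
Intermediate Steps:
$t{\left(x,A \right)} = \frac{A + 12 x}{2 x}$
$D = \frac{13745}{1782}$ ($D = 8 + \frac{17 + \left(6 + \frac{1}{2} \cdot 5 \cdot \frac{1}{11}\right)}{-21 - 60} = 8 + \frac{17 + \left(6 + \frac{1}{2} \cdot 5 \cdot \frac{1}{11}\right)}{-81} = 8 + \left(17 + \left(6 + \frac{5}{22}\right)\right) \left(- \frac{1}{81}\right) = 8 + \left(17 + \frac{137}{22}\right) \left(- \frac{1}{81}\right) = 8 + \frac{511}{22} \left(- \frac{1}{81}\right) = 8 - \frac{511}{1782} = \frac{13745}{1782} \approx 7.7132$)
$d{\left(I \right)} = -108 + I$ ($d{\left(I \right)} = I - 108 = -108 + I$)
$- d{\left(D \right)} = - (-108 + \frac{13745}{1782}) = \left(-1\right) \left(- \frac{178711}{1782}\right) = \frac{178711}{1782}$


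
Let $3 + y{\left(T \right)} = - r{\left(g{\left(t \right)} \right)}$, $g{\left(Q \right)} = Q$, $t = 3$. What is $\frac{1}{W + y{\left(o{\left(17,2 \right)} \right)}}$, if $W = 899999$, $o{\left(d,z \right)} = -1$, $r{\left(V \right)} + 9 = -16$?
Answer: $\frac{1}{900021} \approx 1.1111 \cdot 10^{-6}$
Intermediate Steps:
$r{\left(V \right)} = -25$ ($r{\left(V \right)} = -9 - 16 = -25$)
$y{\left(T \right)} = 22$ ($y{\left(T \right)} = -3 - -25 = -3 + 25 = 22$)
$\frac{1}{W + y{\left(o{\left(17,2 \right)} \right)}} = \frac{1}{899999 + 22} = \frac{1}{900021}$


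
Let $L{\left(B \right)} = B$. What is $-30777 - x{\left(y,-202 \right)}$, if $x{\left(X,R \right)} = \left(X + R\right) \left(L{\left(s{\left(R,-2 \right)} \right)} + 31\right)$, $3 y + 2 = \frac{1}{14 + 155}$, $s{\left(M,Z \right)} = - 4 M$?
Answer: $\frac{70604150}{507} \approx 1.3926 \cdot 10^{5}$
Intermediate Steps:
$y = - \frac{337}{507}$ ($y = - \frac{2}{3} + \frac{1}{3 \left(14 + 155\right)} = - \frac{2}{3} + \frac{1}{3 \cdot 169} = - \frac{2}{3} + \frac{1}{3} \cdot \frac{1}{169} = - \frac{2}{3} + \frac{1}{507} = - \frac{337}{507} \approx -0.66469$)
$x{\left(X,R \right)} = \left(31 - 4 R\right) \left(R + X\right)$ ($x{\left(X,R \right)} = \left(X + R\right) \left(- 4 R + 31\right) = \left(R + X\right) \left(31 - 4 R\right) = \left(31 - 4 R\right) \left(R + X\right)$)
$-30777 - x{\left(y,-202 \right)} = -30777 - \left(- 4 \left(-202\right)^{2} + 31 \left(-202\right) + 31 \left(- \frac{337}{507}\right) - \left(-808\right) \left(- \frac{337}{507}\right)\right) = -30777 - \left(\left(-4\right) 40804 - 6262 - \frac{10447}{507} - \frac{272296}{507}\right) = -30777 - \left(-163216 - 6262 - \frac{10447}{507} - \frac{272296}{507}\right) = -30777 - - \frac{86208089}{507} = -30777 + \frac{86208089}{507} = \frac{70604150}{507}$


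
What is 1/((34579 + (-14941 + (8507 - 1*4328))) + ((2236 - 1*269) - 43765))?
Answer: -1/17981 ≈ -5.5614e-5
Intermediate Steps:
1/((34579 + (-14941 + (8507 - 1*4328))) + ((2236 - 1*269) - 43765)) = 1/((34579 + (-14941 + (8507 - 4328))) + ((2236 - 269) - 43765)) = 1/((34579 + (-14941 + 4179)) + (1967 - 43765)) = 1/((34579 - 10762) - 41798) = 1/(23817 - 41798) = 1/(-17981) = -1/17981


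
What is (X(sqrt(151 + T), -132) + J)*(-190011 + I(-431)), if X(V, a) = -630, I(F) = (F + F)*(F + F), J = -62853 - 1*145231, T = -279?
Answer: -115425729562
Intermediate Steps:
J = -208084 (J = -62853 - 145231 = -208084)
I(F) = 4*F**2 (I(F) = (2*F)*(2*F) = 4*F**2)
(X(sqrt(151 + T), -132) + J)*(-190011 + I(-431)) = (-630 - 208084)*(-190011 + 4*(-431)**2) = -208714*(-190011 + 4*185761) = -208714*(-190011 + 743044) = -208714*553033 = -115425729562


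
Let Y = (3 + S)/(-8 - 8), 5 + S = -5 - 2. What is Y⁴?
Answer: 6561/65536 ≈ 0.10011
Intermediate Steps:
S = -12 (S = -5 + (-5 - 2) = -5 - 7 = -12)
Y = 9/16 (Y = (3 - 12)/(-8 - 8) = -9/(-16) = -9*(-1/16) = 9/16 ≈ 0.56250)
Y⁴ = (9/16)⁴ = 6561/65536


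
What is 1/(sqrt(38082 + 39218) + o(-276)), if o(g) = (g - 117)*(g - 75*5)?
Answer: 255843/65455563349 - 10*sqrt(773)/65455563349 ≈ 3.9044e-6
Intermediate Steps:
o(g) = (-375 + g)*(-117 + g) (o(g) = (-117 + g)*(g - 375) = (-117 + g)*(-375 + g) = (-375 + g)*(-117 + g))
1/(sqrt(38082 + 39218) + o(-276)) = 1/(sqrt(38082 + 39218) + (43875 + (-276)**2 - 492*(-276))) = 1/(sqrt(77300) + (43875 + 76176 + 135792)) = 1/(10*sqrt(773) + 255843) = 1/(255843 + 10*sqrt(773))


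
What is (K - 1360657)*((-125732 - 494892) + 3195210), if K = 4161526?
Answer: 7211078115234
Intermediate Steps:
(K - 1360657)*((-125732 - 494892) + 3195210) = (4161526 - 1360657)*((-125732 - 494892) + 3195210) = 2800869*(-620624 + 3195210) = 2800869*2574586 = 7211078115234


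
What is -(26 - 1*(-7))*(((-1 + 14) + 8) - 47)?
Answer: 858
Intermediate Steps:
-(26 - 1*(-7))*(((-1 + 14) + 8) - 47) = -(26 + 7)*((13 + 8) - 47) = -33*(21 - 47) = -33*(-26) = -1*(-858) = 858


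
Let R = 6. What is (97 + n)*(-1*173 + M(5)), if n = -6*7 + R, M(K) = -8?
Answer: -11041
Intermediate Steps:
n = -36 (n = -6*7 + 6 = -42 + 6 = -36)
(97 + n)*(-1*173 + M(5)) = (97 - 36)*(-1*173 - 8) = 61*(-173 - 8) = 61*(-181) = -11041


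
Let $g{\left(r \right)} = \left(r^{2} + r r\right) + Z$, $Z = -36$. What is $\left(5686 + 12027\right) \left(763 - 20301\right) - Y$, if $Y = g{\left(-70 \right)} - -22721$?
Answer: $-346109079$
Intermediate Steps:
$g{\left(r \right)} = -36 + 2 r^{2}$ ($g{\left(r \right)} = \left(r^{2} + r r\right) - 36 = \left(r^{2} + r^{2}\right) - 36 = 2 r^{2} - 36 = -36 + 2 r^{2}$)
$Y = 32485$ ($Y = \left(-36 + 2 \left(-70\right)^{2}\right) - -22721 = \left(-36 + 2 \cdot 4900\right) + 22721 = \left(-36 + 9800\right) + 22721 = 9764 + 22721 = 32485$)
$\left(5686 + 12027\right) \left(763 - 20301\right) - Y = \left(5686 + 12027\right) \left(763 - 20301\right) - 32485 = 17713 \left(-19538\right) - 32485 = -346076594 - 32485 = -346109079$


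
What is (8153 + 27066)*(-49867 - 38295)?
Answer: -3104977478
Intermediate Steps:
(8153 + 27066)*(-49867 - 38295) = 35219*(-88162) = -3104977478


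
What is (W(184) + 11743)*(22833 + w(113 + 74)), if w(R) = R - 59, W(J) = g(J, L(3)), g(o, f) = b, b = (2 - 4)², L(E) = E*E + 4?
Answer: 269722867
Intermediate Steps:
L(E) = 4 + E² (L(E) = E² + 4 = 4 + E²)
b = 4 (b = (-2)² = 4)
g(o, f) = 4
W(J) = 4
w(R) = -59 + R
(W(184) + 11743)*(22833 + w(113 + 74)) = (4 + 11743)*(22833 + (-59 + (113 + 74))) = 11747*(22833 + (-59 + 187)) = 11747*(22833 + 128) = 11747*22961 = 269722867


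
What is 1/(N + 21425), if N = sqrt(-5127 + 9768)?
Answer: 21425/459025984 - sqrt(4641)/459025984 ≈ 4.6526e-5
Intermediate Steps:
N = sqrt(4641) ≈ 68.125
1/(N + 21425) = 1/(sqrt(4641) + 21425) = 1/(21425 + sqrt(4641))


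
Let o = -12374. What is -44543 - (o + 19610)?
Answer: -51779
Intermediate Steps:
-44543 - (o + 19610) = -44543 - (-12374 + 19610) = -44543 - 1*7236 = -44543 - 7236 = -51779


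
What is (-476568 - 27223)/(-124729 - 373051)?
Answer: 503791/497780 ≈ 1.0121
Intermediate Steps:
(-476568 - 27223)/(-124729 - 373051) = -503791/(-497780) = -503791*(-1/497780) = 503791/497780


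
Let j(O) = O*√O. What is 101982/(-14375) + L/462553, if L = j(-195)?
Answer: -4434/625 - 15*I*√195/35581 ≈ -7.0944 - 0.0058869*I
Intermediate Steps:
j(O) = O^(3/2)
L = -195*I*√195 (L = (-195)^(3/2) = -195*I*√195 ≈ -2723.0*I)
101982/(-14375) + L/462553 = 101982/(-14375) - 195*I*√195/462553 = 101982*(-1/14375) - 195*I*√195*(1/462553) = -4434/625 - 15*I*√195/35581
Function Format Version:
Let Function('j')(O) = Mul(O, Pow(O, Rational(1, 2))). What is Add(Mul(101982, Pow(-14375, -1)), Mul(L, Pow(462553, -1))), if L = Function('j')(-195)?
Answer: Add(Rational(-4434, 625), Mul(Rational(-15, 35581), I, Pow(195, Rational(1, 2)))) ≈ Add(-7.0944, Mul(-0.0058869, I))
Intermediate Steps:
Function('j')(O) = Pow(O, Rational(3, 2))
L = Mul(-195, I, Pow(195, Rational(1, 2))) (L = Pow(-195, Rational(3, 2)) = Mul(-195, I, Pow(195, Rational(1, 2))) ≈ Mul(-2723.0, I))
Add(Mul(101982, Pow(-14375, -1)), Mul(L, Pow(462553, -1))) = Add(Mul(101982, Pow(-14375, -1)), Mul(Mul(-195, I, Pow(195, Rational(1, 2))), Pow(462553, -1))) = Add(Mul(101982, Rational(-1, 14375)), Mul(Mul(-195, I, Pow(195, Rational(1, 2))), Rational(1, 462553))) = Add(Rational(-4434, 625), Mul(Rational(-15, 35581), I, Pow(195, Rational(1, 2))))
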